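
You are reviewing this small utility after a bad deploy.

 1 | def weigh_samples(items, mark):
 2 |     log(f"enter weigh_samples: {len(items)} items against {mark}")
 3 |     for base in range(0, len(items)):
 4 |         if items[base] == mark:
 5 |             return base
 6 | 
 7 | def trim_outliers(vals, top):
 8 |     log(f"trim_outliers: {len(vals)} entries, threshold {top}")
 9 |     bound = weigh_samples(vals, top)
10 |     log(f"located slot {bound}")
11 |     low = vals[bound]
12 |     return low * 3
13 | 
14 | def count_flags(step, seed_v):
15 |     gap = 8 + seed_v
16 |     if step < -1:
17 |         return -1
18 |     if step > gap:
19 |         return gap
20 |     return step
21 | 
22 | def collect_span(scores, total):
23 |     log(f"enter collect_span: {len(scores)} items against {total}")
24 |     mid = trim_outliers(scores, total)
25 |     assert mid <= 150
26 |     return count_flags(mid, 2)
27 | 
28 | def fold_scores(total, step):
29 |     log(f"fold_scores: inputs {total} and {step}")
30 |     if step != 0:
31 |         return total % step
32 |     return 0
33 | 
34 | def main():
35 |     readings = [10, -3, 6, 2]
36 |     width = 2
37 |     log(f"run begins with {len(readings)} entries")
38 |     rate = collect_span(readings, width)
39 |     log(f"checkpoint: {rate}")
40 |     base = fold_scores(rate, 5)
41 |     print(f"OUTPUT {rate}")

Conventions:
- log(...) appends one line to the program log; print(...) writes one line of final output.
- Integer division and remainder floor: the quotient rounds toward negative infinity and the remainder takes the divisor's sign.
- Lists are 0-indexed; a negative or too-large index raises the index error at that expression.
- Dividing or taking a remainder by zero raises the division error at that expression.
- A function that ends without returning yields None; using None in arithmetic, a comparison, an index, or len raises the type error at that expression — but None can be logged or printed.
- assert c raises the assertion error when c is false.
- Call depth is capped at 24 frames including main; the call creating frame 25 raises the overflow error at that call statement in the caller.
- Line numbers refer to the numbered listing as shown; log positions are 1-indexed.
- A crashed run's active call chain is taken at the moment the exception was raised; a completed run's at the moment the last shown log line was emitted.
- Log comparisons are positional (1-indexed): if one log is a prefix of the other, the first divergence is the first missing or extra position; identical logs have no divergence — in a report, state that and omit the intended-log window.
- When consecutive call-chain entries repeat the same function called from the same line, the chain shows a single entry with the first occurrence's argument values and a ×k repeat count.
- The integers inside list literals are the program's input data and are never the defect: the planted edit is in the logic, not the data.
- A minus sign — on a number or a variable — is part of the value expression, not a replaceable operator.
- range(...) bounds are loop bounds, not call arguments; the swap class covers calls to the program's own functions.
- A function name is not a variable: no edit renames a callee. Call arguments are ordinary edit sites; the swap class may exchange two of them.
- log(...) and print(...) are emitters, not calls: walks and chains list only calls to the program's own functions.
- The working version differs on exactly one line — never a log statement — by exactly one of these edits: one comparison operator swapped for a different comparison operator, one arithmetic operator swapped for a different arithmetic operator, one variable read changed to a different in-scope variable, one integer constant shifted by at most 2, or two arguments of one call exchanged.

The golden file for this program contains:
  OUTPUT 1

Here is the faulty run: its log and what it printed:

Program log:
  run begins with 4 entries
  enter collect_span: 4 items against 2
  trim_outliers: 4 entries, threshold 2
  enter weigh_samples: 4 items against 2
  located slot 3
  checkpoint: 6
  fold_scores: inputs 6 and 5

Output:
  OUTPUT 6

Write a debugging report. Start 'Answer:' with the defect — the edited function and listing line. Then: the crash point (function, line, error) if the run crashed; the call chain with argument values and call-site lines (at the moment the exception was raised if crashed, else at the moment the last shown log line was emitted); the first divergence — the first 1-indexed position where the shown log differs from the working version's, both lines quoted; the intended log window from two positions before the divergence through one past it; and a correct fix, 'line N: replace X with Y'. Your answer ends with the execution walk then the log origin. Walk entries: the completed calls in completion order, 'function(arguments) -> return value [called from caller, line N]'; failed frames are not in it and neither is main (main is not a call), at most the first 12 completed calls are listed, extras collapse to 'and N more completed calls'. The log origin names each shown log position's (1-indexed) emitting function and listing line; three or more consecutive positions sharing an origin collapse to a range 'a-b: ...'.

Answer: the defect is in main at line 41.
Key fact: Log streams are identical — the defect surfaces only in the printed output.
Call chain: main -> fold_scores(6, 5) (called at line 40).
First divergence: none (the log streams are identical).
Execution walk:
  weigh_samples([10, -3, 6, 2], 2) -> 3  [called from trim_outliers, line 9]
  trim_outliers([10, -3, 6, 2], 2) -> 6  [called from collect_span, line 24]
  count_flags(6, 2) -> 6  [called from collect_span, line 26]
  collect_span([10, -3, 6, 2], 2) -> 6  [called from main, line 38]
  fold_scores(6, 5) -> 1  [called from main, line 40]
Origin of each log line:
  1: emitted by main (line 37)
  2: emitted by collect_span (line 23)
  3: emitted by trim_outliers (line 8)
  4: emitted by weigh_samples (line 2)
  5: emitted by trim_outliers (line 10)
  6: emitted by main (line 39)
  7: emitted by fold_scores (line 29)
A correct fix: line 41: replace `rate` with `base`.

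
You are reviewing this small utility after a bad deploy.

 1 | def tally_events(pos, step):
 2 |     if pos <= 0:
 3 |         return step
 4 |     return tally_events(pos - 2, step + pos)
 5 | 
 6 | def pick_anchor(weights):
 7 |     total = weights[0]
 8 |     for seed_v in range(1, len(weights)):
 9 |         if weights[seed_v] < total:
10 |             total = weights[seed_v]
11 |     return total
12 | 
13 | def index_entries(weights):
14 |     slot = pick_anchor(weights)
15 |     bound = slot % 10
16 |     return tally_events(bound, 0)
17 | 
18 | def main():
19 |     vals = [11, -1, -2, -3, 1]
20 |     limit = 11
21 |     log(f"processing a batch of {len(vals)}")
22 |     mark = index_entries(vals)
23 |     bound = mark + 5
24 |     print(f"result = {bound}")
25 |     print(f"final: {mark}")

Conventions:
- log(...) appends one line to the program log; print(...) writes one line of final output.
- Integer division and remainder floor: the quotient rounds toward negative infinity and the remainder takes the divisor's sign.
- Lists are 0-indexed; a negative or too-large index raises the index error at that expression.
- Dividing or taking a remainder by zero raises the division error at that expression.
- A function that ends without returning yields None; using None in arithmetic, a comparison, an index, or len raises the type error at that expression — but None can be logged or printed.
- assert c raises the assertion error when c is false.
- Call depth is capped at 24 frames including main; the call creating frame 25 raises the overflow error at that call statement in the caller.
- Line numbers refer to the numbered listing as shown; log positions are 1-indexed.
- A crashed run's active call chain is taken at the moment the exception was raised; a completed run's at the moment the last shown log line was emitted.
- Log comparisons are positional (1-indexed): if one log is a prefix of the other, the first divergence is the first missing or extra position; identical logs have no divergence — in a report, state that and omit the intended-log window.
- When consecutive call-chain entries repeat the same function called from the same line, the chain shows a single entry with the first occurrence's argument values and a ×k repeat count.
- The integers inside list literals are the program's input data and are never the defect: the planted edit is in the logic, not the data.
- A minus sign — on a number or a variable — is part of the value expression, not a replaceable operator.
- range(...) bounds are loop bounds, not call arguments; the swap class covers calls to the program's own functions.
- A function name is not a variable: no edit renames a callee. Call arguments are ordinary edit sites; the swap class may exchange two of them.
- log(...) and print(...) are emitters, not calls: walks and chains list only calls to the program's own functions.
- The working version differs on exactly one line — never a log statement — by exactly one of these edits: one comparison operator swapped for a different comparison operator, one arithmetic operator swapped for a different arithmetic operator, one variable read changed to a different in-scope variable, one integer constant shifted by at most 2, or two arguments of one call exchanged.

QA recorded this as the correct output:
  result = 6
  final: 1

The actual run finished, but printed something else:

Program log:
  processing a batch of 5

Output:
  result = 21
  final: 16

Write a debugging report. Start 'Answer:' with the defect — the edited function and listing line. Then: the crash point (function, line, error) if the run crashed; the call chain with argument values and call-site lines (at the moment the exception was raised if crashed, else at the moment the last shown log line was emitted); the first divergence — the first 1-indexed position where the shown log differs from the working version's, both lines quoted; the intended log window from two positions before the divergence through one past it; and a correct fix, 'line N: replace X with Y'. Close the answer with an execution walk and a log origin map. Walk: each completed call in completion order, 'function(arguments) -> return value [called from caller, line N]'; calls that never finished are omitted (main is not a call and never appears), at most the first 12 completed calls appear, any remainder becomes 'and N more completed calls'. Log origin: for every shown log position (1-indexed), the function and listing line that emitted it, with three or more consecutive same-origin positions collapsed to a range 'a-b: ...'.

Answer: the defect is in pick_anchor at line 9.
Key fact: Nothing in the log betrays the bug — only the output does.
Call chain: main.
First divergence: none (the log streams are identical).
Execution walk:
  pick_anchor([11, -1, -2, -3, 1]) -> -3  [called from index_entries, line 14]
  tally_events(-1, 16) -> 16  [called from tally_events, line 4]
  tally_events(1, 15) -> 16  [called from tally_events, line 4]
  tally_events(3, 12) -> 16  [called from tally_events, line 4]
  tally_events(5, 7) -> 16  [called from tally_events, line 4]
  tally_events(7, 0) -> 16  [called from index_entries, line 16]
  index_entries([11, -1, -2, -3, 1]) -> 16  [called from main, line 22]
Log origin:
  1 — main, line 21
A correct fix: line 9: replace `<` with `>`.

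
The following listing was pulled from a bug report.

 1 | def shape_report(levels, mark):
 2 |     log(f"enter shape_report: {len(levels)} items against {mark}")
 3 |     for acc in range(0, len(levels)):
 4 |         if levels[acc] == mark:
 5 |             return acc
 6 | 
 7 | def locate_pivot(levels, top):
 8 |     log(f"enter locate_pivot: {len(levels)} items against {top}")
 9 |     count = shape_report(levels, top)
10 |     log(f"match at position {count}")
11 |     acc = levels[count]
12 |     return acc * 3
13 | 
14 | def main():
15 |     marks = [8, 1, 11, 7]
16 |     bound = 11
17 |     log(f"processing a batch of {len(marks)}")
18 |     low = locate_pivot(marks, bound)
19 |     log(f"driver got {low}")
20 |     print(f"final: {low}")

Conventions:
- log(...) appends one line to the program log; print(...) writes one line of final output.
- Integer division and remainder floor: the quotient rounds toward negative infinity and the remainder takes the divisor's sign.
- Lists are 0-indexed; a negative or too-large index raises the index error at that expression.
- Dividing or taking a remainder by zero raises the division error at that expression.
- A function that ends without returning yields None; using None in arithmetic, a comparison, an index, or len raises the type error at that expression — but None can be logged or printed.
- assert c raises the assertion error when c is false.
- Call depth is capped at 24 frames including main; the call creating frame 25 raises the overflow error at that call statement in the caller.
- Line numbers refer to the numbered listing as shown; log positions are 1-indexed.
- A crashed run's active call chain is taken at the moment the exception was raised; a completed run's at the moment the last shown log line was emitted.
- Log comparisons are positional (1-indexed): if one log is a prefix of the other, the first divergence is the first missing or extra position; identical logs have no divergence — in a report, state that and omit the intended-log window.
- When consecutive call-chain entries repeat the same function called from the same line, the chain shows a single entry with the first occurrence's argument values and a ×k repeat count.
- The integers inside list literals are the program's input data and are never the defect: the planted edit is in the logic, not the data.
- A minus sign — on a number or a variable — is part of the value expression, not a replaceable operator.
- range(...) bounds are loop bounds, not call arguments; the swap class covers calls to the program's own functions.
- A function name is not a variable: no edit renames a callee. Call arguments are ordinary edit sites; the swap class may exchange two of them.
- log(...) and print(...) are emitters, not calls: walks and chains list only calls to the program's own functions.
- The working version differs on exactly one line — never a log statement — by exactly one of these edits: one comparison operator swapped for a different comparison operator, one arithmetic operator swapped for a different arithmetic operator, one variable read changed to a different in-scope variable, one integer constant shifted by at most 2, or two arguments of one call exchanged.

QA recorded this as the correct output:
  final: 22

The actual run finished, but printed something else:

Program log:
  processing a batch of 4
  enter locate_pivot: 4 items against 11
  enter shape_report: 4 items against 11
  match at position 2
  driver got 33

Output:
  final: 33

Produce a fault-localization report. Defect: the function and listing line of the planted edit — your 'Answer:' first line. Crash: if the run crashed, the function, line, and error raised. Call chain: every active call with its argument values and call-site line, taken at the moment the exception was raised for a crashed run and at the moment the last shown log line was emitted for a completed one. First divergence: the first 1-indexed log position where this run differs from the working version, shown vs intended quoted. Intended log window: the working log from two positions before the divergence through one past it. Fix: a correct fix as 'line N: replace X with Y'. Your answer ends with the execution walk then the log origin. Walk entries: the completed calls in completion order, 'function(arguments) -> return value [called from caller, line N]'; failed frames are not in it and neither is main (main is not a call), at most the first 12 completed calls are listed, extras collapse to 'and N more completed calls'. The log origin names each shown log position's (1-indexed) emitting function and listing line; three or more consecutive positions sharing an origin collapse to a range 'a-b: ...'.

Answer: the defect is in locate_pivot at line 12.
Core observation: The earliest visible damage is log position 5 — 'driver got 33' rather than the intended 'driver got 22'.
Call chain: main.
First divergence: position 5 — shown 'driver got 33', intended 'driver got 22'.
Intended log window:
  3: enter shape_report: 4 items against 11
  4: match at position 2
  5: driver got 22
Execution walk:
  shape_report([8, 1, 11, 7], 11) -> 2  [called from locate_pivot, line 9]
  locate_pivot([8, 1, 11, 7], 11) -> 33  [called from main, line 18]
Log line origins:
  1: from main, line 17
  2: from locate_pivot, line 8
  3: from shape_report, line 2
  4: from locate_pivot, line 10
  5: from main, line 19
A correct fix: line 12: replace `3` with `2`.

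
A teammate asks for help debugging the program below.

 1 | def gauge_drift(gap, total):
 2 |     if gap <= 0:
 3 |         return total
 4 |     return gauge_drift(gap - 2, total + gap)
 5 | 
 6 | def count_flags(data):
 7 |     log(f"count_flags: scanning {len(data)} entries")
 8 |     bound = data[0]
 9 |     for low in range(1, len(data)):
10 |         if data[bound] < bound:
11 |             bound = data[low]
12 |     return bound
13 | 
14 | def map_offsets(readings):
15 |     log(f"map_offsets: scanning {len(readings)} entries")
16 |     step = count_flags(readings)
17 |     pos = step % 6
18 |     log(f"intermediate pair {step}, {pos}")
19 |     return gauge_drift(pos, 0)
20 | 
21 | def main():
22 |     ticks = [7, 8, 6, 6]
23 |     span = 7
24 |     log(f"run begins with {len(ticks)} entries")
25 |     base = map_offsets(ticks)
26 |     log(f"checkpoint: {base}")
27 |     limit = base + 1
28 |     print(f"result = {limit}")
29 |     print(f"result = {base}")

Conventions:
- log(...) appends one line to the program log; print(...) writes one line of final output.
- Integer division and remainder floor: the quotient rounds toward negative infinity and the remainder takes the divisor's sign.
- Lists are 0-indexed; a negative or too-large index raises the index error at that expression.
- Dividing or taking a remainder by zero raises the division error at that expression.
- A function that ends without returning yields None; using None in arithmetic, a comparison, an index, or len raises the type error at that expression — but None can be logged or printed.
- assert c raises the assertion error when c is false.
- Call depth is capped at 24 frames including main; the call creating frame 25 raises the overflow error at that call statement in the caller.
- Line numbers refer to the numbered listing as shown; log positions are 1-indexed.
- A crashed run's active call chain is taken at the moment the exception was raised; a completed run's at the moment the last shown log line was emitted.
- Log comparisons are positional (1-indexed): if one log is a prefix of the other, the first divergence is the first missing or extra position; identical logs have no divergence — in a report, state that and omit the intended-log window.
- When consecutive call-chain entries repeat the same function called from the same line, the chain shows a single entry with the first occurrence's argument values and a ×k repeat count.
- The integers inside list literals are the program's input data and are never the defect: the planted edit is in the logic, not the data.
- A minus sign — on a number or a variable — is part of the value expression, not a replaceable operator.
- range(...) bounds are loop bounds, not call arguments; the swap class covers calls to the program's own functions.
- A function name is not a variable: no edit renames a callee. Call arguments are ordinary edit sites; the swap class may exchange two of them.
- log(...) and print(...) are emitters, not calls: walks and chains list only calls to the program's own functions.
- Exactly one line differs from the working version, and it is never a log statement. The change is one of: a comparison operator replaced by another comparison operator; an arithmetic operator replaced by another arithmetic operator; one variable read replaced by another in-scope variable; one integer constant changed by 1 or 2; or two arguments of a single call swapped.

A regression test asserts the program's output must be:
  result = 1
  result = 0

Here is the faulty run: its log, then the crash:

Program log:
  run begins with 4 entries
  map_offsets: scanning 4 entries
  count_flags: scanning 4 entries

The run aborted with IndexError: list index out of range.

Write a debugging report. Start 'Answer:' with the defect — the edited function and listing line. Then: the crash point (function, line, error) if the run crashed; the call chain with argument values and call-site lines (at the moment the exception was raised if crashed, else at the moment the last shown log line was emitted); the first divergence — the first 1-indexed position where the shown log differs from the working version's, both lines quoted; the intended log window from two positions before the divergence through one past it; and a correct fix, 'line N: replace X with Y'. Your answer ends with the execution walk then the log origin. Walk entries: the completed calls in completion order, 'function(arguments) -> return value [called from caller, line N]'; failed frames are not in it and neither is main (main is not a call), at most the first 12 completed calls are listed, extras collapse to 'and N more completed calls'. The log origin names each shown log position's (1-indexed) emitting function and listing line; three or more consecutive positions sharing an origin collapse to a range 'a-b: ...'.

Answer: the defect is in count_flags at line 10.
The tell: The shown log is a 3-line prefix of the intended one, whose next entry is 'intermediate pair 6, 0'.
Crash: count_flags, line 10, IndexError.
Call chain: main -> map_offsets([7, 8, 6, 6]) (called at line 25) -> count_flags([7, 8, 6, 6]) (called at line 16).
First divergence: position 4; the shown log stops at 3 lines while the working version next logs 'intermediate pair 6, 0'.
Intended log window:
  2: map_offsets: scanning 4 entries
  3: count_flags: scanning 4 entries
  4: intermediate pair 6, 0
  5: checkpoint: 0
Execution walk:
  (no call completed)
Log origin:
  1: logged in main at line 24
  2: logged in map_offsets at line 15
  3: logged in count_flags at line 7
A correct fix: line 10: replace `data[bound]` with `data[low]`.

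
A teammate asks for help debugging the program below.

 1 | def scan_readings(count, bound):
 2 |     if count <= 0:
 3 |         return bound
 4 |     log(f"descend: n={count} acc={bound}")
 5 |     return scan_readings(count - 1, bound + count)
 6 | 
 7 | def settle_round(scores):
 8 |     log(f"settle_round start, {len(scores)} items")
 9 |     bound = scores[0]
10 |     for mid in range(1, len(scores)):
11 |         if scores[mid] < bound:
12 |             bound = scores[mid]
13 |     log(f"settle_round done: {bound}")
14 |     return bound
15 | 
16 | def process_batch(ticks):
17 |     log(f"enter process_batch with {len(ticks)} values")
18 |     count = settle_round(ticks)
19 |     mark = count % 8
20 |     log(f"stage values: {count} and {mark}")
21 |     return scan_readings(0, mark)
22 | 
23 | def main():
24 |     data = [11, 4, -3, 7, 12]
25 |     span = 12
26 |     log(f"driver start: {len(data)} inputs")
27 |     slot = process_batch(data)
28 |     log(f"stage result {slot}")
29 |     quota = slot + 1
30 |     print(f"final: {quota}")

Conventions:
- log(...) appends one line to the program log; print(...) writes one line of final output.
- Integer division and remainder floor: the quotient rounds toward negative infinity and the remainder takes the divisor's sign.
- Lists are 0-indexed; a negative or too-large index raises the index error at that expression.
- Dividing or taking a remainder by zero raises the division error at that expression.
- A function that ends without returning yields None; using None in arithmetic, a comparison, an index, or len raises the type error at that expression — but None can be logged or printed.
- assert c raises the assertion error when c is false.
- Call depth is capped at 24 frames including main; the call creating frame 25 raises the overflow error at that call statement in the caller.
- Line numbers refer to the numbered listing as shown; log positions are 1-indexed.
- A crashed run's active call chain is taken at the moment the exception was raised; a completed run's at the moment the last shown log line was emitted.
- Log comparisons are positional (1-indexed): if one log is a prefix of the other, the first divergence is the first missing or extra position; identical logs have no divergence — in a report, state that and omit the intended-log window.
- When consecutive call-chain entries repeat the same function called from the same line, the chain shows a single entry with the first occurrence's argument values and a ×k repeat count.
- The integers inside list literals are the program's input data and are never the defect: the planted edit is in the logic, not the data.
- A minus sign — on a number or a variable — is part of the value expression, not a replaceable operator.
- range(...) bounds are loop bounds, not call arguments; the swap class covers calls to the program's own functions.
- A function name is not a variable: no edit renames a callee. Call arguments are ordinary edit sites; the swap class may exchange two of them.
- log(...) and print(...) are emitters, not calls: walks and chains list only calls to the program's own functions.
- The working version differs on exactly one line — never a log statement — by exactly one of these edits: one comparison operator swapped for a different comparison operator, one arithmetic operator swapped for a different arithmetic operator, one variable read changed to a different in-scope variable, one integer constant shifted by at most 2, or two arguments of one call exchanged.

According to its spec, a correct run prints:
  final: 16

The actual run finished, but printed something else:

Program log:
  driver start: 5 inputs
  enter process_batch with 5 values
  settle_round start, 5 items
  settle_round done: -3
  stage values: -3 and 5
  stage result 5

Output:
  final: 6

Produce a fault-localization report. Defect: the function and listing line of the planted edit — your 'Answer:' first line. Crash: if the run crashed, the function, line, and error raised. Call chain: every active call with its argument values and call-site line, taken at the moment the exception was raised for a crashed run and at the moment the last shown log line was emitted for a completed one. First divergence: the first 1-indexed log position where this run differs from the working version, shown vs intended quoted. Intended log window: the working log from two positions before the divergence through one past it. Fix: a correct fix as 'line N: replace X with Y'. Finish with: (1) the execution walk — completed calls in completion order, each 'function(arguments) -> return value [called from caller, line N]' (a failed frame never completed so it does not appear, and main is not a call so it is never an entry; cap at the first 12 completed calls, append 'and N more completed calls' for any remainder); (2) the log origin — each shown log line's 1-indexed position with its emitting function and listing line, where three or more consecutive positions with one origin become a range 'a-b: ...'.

Answer: the defect is in process_batch at line 21.
The tell: Position 6 is the first bad log line: 'stage result 5' should read 'descend: n=5 acc=0'.
Call chain: main.
First divergence: at position 6 the run shows 'stage result 5' where the working version logs 'descend: n=5 acc=0'.
Intended log window:
  4: settle_round done: -3
  5: stage values: -3 and 5
  6: descend: n=5 acc=0
  7: descend: n=4 acc=5
Execution walk:
  settle_round([11, 4, -3, 7, 12]) -> -3  [called from process_batch, line 18]
  scan_readings(0, 5) -> 5  [called from process_batch, line 21]
  process_batch([11, 4, -3, 7, 12]) -> 5  [called from main, line 27]
Log origins:
  1: logged in main at line 26
  2: logged in process_batch at line 17
  3: logged in settle_round at line 8
  4: logged in settle_round at line 13
  5: logged in process_batch at line 20
  6: logged in main at line 28
A correct fix: line 21: replace `scan_readings(0, mark)` with `scan_readings(mark, 0)`.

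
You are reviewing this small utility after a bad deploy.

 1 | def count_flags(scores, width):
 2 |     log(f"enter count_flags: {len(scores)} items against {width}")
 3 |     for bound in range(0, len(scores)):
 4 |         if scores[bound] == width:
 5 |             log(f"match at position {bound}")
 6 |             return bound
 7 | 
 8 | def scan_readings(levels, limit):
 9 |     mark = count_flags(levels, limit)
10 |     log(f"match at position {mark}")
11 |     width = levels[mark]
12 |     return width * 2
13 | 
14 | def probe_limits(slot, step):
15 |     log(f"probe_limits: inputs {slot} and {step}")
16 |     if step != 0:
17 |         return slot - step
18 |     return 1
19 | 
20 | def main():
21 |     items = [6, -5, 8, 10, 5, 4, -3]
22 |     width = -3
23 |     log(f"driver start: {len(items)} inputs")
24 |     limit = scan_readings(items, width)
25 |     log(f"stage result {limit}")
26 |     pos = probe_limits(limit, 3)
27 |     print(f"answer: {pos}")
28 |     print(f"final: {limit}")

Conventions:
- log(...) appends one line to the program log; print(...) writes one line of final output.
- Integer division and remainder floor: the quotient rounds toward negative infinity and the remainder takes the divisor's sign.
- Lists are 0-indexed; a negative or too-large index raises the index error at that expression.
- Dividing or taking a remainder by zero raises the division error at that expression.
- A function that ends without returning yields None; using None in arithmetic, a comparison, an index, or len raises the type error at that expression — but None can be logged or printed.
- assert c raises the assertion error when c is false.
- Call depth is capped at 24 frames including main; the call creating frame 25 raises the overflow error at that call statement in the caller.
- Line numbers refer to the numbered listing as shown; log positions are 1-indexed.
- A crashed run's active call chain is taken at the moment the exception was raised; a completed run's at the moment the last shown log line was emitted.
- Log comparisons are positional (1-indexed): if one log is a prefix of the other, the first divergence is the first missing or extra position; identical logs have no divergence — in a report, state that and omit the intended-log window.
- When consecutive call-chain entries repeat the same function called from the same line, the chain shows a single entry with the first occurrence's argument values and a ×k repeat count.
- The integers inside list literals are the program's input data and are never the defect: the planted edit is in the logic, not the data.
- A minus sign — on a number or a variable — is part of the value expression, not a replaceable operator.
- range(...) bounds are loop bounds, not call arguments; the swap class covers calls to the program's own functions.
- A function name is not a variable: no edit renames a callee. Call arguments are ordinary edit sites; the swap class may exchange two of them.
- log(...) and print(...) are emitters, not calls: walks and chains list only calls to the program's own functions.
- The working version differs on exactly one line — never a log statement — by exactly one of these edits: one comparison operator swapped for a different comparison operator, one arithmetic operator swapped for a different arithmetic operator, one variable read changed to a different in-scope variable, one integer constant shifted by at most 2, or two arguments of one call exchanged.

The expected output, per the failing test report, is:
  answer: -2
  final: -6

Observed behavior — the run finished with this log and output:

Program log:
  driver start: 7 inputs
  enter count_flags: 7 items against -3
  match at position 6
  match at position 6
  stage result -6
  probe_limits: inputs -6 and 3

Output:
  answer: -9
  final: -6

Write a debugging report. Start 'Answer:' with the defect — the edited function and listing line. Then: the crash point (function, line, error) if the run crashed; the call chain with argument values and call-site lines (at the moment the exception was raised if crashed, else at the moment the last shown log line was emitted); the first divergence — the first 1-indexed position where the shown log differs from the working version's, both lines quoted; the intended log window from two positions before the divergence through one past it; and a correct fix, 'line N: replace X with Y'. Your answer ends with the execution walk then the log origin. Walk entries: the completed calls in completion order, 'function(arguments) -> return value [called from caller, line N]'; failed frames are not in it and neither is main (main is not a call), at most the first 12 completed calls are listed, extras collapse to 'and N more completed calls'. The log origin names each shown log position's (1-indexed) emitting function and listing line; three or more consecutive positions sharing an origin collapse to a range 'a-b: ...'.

Answer: the defect is in probe_limits at line 17.
Key observation: Every logged value matches the working version; the printed result is what differs.
Call chain: main -> probe_limits(-6, 3) (called at line 26).
First divergence: none; the two logs match at every position.
Execution walk:
  count_flags([6, -5, 8, 10, 5, 4, -3], -3) -> 6  [called from scan_readings, line 9]
  scan_readings([6, -5, 8, 10, 5, 4, -3], -3) -> -6  [called from main, line 24]
  probe_limits(-6, 3) -> -9  [called from main, line 26]
Origin of each log line:
  1: logged in main at line 23
  2: logged in count_flags at line 2
  3: logged in count_flags at line 5
  4: logged in scan_readings at line 10
  5: logged in main at line 25
  6: logged in probe_limits at line 15
A correct fix: line 17: replace `-` with `//`.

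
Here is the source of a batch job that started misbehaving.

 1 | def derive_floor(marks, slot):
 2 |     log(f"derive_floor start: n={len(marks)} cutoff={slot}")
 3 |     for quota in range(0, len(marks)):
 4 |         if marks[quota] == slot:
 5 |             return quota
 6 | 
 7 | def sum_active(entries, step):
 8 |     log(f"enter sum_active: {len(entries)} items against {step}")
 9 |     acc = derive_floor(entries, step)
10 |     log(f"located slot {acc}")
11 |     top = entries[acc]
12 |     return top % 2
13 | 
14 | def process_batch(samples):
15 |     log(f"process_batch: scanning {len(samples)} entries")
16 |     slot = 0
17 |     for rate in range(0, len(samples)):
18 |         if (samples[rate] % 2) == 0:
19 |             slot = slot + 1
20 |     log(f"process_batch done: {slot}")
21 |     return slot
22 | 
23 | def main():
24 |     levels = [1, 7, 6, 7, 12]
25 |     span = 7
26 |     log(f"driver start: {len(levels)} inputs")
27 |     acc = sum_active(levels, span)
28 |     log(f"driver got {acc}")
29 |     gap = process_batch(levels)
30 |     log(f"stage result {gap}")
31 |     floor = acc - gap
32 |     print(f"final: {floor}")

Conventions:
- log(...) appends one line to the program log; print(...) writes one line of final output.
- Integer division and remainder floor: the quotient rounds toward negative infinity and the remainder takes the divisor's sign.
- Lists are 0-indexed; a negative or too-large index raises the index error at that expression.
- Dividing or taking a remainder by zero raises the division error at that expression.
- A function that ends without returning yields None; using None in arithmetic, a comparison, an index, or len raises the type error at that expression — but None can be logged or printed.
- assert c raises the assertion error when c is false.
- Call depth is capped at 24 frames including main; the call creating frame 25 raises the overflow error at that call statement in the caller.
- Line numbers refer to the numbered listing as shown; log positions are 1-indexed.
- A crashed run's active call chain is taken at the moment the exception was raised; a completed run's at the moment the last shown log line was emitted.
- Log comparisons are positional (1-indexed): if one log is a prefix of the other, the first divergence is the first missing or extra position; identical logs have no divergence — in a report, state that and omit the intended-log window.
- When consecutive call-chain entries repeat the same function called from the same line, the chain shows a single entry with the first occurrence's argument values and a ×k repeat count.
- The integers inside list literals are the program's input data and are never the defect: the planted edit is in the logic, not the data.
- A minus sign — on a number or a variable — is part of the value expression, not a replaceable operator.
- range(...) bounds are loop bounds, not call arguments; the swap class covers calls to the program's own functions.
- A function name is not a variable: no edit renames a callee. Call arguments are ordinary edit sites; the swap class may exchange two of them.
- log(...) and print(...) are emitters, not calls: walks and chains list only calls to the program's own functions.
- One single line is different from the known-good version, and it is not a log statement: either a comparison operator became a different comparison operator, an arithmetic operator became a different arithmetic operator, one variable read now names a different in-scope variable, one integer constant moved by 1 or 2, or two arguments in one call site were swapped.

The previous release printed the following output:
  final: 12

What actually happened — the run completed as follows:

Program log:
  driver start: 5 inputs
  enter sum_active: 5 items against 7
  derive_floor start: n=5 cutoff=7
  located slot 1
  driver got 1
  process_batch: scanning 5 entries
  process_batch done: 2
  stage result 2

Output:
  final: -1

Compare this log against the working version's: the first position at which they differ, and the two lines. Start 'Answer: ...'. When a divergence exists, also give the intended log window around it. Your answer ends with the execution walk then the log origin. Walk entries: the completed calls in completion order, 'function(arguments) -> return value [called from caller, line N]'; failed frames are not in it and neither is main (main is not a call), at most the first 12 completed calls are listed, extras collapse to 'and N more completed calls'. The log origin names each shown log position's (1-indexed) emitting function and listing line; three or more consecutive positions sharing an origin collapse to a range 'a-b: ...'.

Answer: position 5 — shown 'driver got 1', intended 'driver got 14'.
Intended log window:
  3: derive_floor start: n=5 cutoff=7
  4: located slot 1
  5: driver got 14
  6: process_batch: scanning 5 entries
Execution walk:
  derive_floor([1, 7, 6, 7, 12], 7) -> 1  [called from sum_active, line 9]
  sum_active([1, 7, 6, 7, 12], 7) -> 1  [called from main, line 27]
  process_batch([1, 7, 6, 7, 12]) -> 2  [called from main, line 29]
Log origins:
  1: emitted by main (line 26)
  2: emitted by sum_active (line 8)
  3: emitted by derive_floor (line 2)
  4: emitted by sum_active (line 10)
  5: emitted by main (line 28)
  6: emitted by process_batch (line 15)
  7: emitted by process_batch (line 20)
  8: emitted by main (line 30)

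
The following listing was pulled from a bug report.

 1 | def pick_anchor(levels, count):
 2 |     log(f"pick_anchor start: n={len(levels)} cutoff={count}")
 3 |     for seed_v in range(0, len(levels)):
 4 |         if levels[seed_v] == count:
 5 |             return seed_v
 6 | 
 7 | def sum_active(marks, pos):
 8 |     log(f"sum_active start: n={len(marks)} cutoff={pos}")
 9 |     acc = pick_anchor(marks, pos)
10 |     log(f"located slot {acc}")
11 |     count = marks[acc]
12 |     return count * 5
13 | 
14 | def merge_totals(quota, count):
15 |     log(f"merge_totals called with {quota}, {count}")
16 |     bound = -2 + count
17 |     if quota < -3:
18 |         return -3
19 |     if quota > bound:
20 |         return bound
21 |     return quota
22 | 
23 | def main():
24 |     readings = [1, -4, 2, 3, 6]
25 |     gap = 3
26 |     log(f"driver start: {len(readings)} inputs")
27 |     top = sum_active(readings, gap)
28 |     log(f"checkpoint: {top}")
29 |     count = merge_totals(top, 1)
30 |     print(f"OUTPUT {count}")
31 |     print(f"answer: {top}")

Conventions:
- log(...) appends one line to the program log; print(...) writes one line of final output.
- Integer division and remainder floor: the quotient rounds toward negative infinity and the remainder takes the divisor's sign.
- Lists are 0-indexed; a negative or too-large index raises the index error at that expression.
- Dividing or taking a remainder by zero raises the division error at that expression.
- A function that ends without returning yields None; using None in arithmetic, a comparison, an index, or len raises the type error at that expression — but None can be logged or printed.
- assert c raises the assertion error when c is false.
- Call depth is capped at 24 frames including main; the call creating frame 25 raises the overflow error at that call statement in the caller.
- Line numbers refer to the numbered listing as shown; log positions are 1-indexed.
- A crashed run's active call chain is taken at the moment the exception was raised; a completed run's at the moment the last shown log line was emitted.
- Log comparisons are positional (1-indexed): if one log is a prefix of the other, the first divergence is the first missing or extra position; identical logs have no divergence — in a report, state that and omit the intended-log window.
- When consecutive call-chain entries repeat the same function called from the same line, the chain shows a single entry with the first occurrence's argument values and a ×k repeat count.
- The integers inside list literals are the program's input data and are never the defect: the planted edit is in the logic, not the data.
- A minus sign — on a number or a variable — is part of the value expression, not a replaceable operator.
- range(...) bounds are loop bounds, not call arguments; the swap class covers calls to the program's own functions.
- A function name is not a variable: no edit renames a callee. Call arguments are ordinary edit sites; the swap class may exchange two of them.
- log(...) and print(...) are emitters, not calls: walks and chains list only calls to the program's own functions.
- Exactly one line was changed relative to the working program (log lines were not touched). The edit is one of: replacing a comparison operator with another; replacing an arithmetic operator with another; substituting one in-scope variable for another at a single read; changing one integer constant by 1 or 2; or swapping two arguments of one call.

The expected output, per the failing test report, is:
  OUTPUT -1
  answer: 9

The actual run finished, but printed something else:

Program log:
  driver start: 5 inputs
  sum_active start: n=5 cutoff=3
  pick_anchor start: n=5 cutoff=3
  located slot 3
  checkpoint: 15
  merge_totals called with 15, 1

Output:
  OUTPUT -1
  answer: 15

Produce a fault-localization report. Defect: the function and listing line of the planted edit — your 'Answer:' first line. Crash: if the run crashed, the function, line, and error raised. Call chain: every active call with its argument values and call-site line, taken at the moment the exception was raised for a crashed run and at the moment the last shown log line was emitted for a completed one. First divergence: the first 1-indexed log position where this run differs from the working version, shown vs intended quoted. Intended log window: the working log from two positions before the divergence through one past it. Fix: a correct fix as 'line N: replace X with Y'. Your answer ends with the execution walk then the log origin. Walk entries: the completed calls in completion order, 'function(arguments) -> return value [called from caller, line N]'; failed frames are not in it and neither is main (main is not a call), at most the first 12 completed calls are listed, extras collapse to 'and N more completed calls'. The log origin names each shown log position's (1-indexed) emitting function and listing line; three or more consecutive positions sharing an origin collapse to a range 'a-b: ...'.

Answer: the defect is in sum_active at line 12.
Key observation: At log position 5 the runs split — shown 'checkpoint: 15', but the working version logs 'checkpoint: 9'.
Call chain: main -> merge_totals(15, 1) (called at line 29).
First divergence: at position 5 the run shows 'checkpoint: 15' where the working version logs 'checkpoint: 9'.
Intended log window:
  3: pick_anchor start: n=5 cutoff=3
  4: located slot 3
  5: checkpoint: 9
  6: merge_totals called with 9, 1
Execution walk:
  pick_anchor([1, -4, 2, 3, 6], 3) -> 3  [called from sum_active, line 9]
  sum_active([1, -4, 2, 3, 6], 3) -> 15  [called from main, line 27]
  merge_totals(15, 1) -> -1  [called from main, line 29]
Log line origins:
  1 — main, line 26
  2 — sum_active, line 8
  3 — pick_anchor, line 2
  4 — sum_active, line 10
  5 — main, line 28
  6 — merge_totals, line 15
A correct fix: line 12: replace `5` with `3`.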